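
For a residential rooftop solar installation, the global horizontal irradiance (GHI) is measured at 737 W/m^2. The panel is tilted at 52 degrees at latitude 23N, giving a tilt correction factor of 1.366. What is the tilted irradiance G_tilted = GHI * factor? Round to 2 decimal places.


Identify the given values:
  GHI = 737 W/m^2, tilt correction factor = 1.366
Apply the formula G_tilted = GHI * factor:
  G_tilted = 737 * 1.366
  G_tilted = 1006.74 W/m^2

1006.74


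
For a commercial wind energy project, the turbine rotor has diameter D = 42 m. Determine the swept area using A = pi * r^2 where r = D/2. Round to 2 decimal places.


Compute the rotor radius:
  r = D / 2 = 42 / 2 = 21.0 m
Calculate swept area:
  A = pi * r^2 = pi * 21.0^2
  A = 1385.44 m^2

1385.44


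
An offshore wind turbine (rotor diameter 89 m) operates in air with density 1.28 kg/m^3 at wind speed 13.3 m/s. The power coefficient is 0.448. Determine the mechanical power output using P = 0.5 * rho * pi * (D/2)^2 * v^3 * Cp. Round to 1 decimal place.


Step 1 -- Compute swept area:
  A = pi * (D/2)^2 = pi * (89/2)^2 = 6221.14 m^2
Step 2 -- Apply wind power equation:
  P = 0.5 * rho * A * v^3 * Cp
  v^3 = 13.3^3 = 2352.637
  P = 0.5 * 1.28 * 6221.14 * 2352.637 * 0.448
  P = 4196457.3 W

4196457.3


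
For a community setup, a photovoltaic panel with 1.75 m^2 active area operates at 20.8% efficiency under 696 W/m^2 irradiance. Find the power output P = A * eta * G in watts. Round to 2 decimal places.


Use the solar power formula P = A * eta * G.
Given: A = 1.75 m^2, eta = 0.208, G = 696 W/m^2
P = 1.75 * 0.208 * 696
P = 253.34 W

253.34


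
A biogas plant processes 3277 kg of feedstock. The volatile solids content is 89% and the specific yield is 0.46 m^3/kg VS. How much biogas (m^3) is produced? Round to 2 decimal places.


Compute volatile solids:
  VS = mass * VS_fraction = 3277 * 0.89 = 2916.53 kg
Calculate biogas volume:
  Biogas = VS * specific_yield = 2916.53 * 0.46
  Biogas = 1341.60 m^3

1341.60


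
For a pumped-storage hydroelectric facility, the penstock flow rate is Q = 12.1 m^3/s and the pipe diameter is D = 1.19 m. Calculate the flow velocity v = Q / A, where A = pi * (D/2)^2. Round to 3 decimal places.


Compute pipe cross-sectional area:
  A = pi * (D/2)^2 = pi * (1.19/2)^2 = 1.1122 m^2
Calculate velocity:
  v = Q / A = 12.1 / 1.1122
  v = 10.879 m/s

10.879


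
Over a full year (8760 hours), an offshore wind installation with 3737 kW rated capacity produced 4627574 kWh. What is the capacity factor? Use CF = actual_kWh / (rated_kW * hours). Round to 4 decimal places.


Capacity factor = actual output / maximum possible output
Maximum possible = rated * hours = 3737 * 8760 = 32736120 kWh
CF = 4627574 / 32736120
CF = 0.1414

0.1414


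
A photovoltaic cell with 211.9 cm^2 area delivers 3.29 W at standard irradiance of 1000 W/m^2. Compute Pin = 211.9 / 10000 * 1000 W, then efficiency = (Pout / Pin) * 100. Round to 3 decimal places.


First compute the input power:
  Pin = area_cm2 / 10000 * G = 211.9 / 10000 * 1000 = 21.19 W
Then compute efficiency:
  Efficiency = (Pout / Pin) * 100 = (3.29 / 21.19) * 100
  Efficiency = 15.526%

15.526


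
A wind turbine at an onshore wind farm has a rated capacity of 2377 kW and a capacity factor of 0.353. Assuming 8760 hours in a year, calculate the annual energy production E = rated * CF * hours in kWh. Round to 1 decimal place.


Annual energy = rated_kW * capacity_factor * hours_per_year
Given: P_rated = 2377 kW, CF = 0.353, hours = 8760
E = 2377 * 0.353 * 8760
E = 7350349.6 kWh

7350349.6


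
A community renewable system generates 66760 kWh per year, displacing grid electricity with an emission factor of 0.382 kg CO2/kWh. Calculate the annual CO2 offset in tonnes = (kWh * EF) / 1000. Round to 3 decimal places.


CO2 offset in kg = generation * emission_factor
CO2 offset = 66760 * 0.382 = 25502.32 kg
Convert to tonnes:
  CO2 offset = 25502.32 / 1000 = 25.502 tonnes

25.502


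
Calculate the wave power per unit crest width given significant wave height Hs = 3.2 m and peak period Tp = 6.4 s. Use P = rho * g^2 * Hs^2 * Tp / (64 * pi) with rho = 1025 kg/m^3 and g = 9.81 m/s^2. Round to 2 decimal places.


Apply wave power formula:
  g^2 = 9.81^2 = 96.2361
  Hs^2 = 3.2^2 = 10.24
  Numerator = rho * g^2 * Hs^2 * Tp = 1025 * 96.2361 * 10.24 * 6.4 = 6464602.28
  Denominator = 64 * pi = 201.0619
  P = 6464602.28 / 201.0619 = 32152.29 W/m

32152.29


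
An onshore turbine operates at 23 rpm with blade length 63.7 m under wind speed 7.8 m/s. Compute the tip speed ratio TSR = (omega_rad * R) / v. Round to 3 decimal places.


Convert rotational speed to rad/s:
  omega = 23 * 2 * pi / 60 = 2.4086 rad/s
Compute tip speed:
  v_tip = omega * R = 2.4086 * 63.7 = 153.425 m/s
Tip speed ratio:
  TSR = v_tip / v_wind = 153.425 / 7.8 = 19.670

19.670


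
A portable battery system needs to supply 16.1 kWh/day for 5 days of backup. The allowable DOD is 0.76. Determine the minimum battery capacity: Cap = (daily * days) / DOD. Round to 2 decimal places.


Total energy needed = daily * days = 16.1 * 5 = 80.5 kWh
Account for depth of discharge:
  Cap = total_energy / DOD = 80.5 / 0.76
  Cap = 105.92 kWh

105.92


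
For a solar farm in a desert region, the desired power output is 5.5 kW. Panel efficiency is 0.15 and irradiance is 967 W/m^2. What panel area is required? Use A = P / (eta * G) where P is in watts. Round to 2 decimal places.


Convert target power to watts: P = 5.5 * 1000 = 5500.0 W
Compute denominator: eta * G = 0.15 * 967 = 145.05
Required area A = P / (eta * G) = 5500.0 / 145.05
A = 37.92 m^2

37.92


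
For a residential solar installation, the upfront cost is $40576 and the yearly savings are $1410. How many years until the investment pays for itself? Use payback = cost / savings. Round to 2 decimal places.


Simple payback period = initial cost / annual savings
Payback = 40576 / 1410
Payback = 28.78 years

28.78


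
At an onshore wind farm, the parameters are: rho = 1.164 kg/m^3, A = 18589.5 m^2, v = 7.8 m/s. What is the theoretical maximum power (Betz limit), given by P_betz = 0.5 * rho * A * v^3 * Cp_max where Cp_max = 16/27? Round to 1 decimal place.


The Betz coefficient Cp_max = 16/27 = 0.5926
v^3 = 7.8^3 = 474.552
P_betz = 0.5 * rho * A * v^3 * Cp_max
P_betz = 0.5 * 1.164 * 18589.5 * 474.552 * 0.5926
P_betz = 3042500.9 W

3042500.9


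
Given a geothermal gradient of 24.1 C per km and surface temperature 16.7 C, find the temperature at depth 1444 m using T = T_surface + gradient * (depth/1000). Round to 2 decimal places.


Convert depth to km: 1444 / 1000 = 1.444 km
Temperature increase = gradient * depth_km = 24.1 * 1.444 = 34.8 C
Temperature at depth = T_surface + delta_T = 16.7 + 34.8
T = 51.50 C

51.50


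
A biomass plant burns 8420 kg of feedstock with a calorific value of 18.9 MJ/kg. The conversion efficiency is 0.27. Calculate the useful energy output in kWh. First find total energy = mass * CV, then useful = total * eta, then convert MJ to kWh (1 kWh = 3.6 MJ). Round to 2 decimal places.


Total energy = mass * CV = 8420 * 18.9 = 159138.0 MJ
Useful energy = total * eta = 159138.0 * 0.27 = 42967.26 MJ
Convert to kWh: 42967.26 / 3.6
Useful energy = 11935.35 kWh

11935.35


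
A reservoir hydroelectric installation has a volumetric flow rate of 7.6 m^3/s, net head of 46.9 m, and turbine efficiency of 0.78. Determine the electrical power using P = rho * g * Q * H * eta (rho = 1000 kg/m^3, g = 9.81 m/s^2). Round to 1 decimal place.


Apply the hydropower formula P = rho * g * Q * H * eta
rho * g = 1000 * 9.81 = 9810.0
P = 9810.0 * 7.6 * 46.9 * 0.78
P = 2727407.6 W

2727407.6


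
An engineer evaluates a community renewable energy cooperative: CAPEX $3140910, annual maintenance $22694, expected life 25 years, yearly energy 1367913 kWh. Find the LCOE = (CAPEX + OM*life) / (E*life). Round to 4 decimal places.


Total cost = CAPEX + OM * lifetime = 3140910 + 22694 * 25 = 3140910 + 567350 = 3708260
Total generation = annual * lifetime = 1367913 * 25 = 34197825 kWh
LCOE = 3708260 / 34197825
LCOE = 0.1084 $/kWh

0.1084


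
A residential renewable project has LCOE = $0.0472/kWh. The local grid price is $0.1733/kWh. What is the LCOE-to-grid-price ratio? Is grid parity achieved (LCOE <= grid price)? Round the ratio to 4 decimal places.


Compare LCOE to grid price:
  LCOE = $0.0472/kWh, Grid price = $0.1733/kWh
  Ratio = LCOE / grid_price = 0.0472 / 0.1733 = 0.2724
  Grid parity achieved (ratio <= 1)? yes

0.2724


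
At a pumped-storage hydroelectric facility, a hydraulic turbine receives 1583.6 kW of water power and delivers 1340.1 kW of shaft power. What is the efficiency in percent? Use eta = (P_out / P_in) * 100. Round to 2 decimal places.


Turbine efficiency = (output power / input power) * 100
eta = (1340.1 / 1583.6) * 100
eta = 84.62%

84.62


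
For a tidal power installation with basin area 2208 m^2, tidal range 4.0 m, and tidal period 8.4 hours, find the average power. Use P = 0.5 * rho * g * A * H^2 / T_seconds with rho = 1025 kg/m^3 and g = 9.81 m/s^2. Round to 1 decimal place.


Convert period to seconds: T = 8.4 * 3600 = 30240.0 s
H^2 = 4.0^2 = 16.0
P = 0.5 * rho * g * A * H^2 / T
P = 0.5 * 1025 * 9.81 * 2208 * 16.0 / 30240.0
P = 5873.5 W

5873.5


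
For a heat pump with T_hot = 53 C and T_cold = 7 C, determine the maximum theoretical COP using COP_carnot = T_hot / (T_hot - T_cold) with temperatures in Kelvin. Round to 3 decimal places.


Convert to Kelvin:
  T_hot = 53 + 273.15 = 326.15 K
  T_cold = 7 + 273.15 = 280.15 K
Apply Carnot COP formula:
  COP = T_hot_K / (T_hot_K - T_cold_K) = 326.15 / 46.0
  COP = 7.090

7.090


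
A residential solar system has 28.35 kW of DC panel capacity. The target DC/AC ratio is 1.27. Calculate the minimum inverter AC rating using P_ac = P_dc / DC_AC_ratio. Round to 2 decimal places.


The inverter AC capacity is determined by the DC/AC ratio.
Given: P_dc = 28.35 kW, DC/AC ratio = 1.27
P_ac = P_dc / ratio = 28.35 / 1.27
P_ac = 22.32 kW

22.32


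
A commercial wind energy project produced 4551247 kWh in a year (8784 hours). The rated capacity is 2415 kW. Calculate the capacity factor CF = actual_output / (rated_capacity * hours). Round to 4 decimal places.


Capacity factor = actual output / maximum possible output
Maximum possible = rated * hours = 2415 * 8784 = 21213360 kWh
CF = 4551247 / 21213360
CF = 0.2145

0.2145


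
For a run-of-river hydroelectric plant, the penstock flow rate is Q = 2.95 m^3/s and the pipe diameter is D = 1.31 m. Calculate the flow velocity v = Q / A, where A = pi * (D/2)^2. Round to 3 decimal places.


Compute pipe cross-sectional area:
  A = pi * (D/2)^2 = pi * (1.31/2)^2 = 1.3478 m^2
Calculate velocity:
  v = Q / A = 2.95 / 1.3478
  v = 2.189 m/s

2.189


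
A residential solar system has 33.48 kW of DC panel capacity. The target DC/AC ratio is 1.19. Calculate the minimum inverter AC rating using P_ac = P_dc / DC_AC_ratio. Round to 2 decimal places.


The inverter AC capacity is determined by the DC/AC ratio.
Given: P_dc = 33.48 kW, DC/AC ratio = 1.19
P_ac = P_dc / ratio = 33.48 / 1.19
P_ac = 28.13 kW

28.13


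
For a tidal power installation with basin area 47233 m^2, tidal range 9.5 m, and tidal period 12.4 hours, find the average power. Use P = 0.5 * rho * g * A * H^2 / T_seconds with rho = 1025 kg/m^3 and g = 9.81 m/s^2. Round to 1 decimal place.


Convert period to seconds: T = 12.4 * 3600 = 44640.0 s
H^2 = 9.5^2 = 90.25
P = 0.5 * rho * g * A * H^2 / T
P = 0.5 * 1025 * 9.81 * 47233 * 90.25 / 44640.0
P = 480099.7 W

480099.7


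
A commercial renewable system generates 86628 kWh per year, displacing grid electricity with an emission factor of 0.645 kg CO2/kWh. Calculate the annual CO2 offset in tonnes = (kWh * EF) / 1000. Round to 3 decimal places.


CO2 offset in kg = generation * emission_factor
CO2 offset = 86628 * 0.645 = 55875.06 kg
Convert to tonnes:
  CO2 offset = 55875.06 / 1000 = 55.875 tonnes

55.875


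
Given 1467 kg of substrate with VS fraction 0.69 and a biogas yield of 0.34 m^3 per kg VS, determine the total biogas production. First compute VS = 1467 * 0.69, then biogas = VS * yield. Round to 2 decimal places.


Compute volatile solids:
  VS = mass * VS_fraction = 1467 * 0.69 = 1012.23 kg
Calculate biogas volume:
  Biogas = VS * specific_yield = 1012.23 * 0.34
  Biogas = 344.16 m^3

344.16


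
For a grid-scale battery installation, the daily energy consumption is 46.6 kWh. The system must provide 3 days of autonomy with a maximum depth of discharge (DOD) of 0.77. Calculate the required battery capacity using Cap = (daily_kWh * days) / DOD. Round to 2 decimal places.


Total energy needed = daily * days = 46.6 * 3 = 139.8 kWh
Account for depth of discharge:
  Cap = total_energy / DOD = 139.8 / 0.77
  Cap = 181.56 kWh

181.56


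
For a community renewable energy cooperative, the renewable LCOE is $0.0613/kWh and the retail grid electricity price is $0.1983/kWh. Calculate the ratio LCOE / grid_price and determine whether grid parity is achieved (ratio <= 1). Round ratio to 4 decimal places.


Compare LCOE to grid price:
  LCOE = $0.0613/kWh, Grid price = $0.1983/kWh
  Ratio = LCOE / grid_price = 0.0613 / 0.1983 = 0.3091
  Grid parity achieved (ratio <= 1)? yes

0.3091


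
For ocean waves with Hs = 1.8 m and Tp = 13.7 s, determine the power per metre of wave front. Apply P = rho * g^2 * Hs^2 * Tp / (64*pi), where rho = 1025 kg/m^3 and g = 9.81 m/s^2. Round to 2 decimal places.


Apply wave power formula:
  g^2 = 9.81^2 = 96.2361
  Hs^2 = 1.8^2 = 3.24
  Numerator = rho * g^2 * Hs^2 * Tp = 1025 * 96.2361 * 3.24 * 13.7 = 4378521.21
  Denominator = 64 * pi = 201.0619
  P = 4378521.21 / 201.0619 = 21776.98 W/m

21776.98


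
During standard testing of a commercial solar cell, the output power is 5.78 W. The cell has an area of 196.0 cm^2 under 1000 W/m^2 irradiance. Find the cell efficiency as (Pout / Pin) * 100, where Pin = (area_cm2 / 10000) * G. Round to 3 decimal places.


First compute the input power:
  Pin = area_cm2 / 10000 * G = 196.0 / 10000 * 1000 = 19.6 W
Then compute efficiency:
  Efficiency = (Pout / Pin) * 100 = (5.78 / 19.6) * 100
  Efficiency = 29.490%

29.490


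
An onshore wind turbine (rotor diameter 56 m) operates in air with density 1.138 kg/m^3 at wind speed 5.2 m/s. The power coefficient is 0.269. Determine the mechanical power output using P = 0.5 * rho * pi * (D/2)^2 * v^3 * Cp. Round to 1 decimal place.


Step 1 -- Compute swept area:
  A = pi * (D/2)^2 = pi * (56/2)^2 = 2463.01 m^2
Step 2 -- Apply wind power equation:
  P = 0.5 * rho * A * v^3 * Cp
  v^3 = 5.2^3 = 140.608
  P = 0.5 * 1.138 * 2463.01 * 140.608 * 0.269
  P = 53007.9 W

53007.9


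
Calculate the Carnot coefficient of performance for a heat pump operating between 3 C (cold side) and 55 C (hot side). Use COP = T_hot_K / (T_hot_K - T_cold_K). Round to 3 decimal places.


Convert to Kelvin:
  T_hot = 55 + 273.15 = 328.15 K
  T_cold = 3 + 273.15 = 276.15 K
Apply Carnot COP formula:
  COP = T_hot_K / (T_hot_K - T_cold_K) = 328.15 / 52.0
  COP = 6.311

6.311


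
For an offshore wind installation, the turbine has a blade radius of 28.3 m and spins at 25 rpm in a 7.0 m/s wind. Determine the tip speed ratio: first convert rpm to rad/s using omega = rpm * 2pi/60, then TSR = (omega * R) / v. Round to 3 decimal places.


Convert rotational speed to rad/s:
  omega = 25 * 2 * pi / 60 = 2.618 rad/s
Compute tip speed:
  v_tip = omega * R = 2.618 * 28.3 = 74.089 m/s
Tip speed ratio:
  TSR = v_tip / v_wind = 74.089 / 7.0 = 10.584

10.584


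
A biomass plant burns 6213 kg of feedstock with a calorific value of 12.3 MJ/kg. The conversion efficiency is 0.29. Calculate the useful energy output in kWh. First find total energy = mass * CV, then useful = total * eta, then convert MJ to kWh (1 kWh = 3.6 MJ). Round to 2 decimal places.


Total energy = mass * CV = 6213 * 12.3 = 76419.9 MJ
Useful energy = total * eta = 76419.9 * 0.29 = 22161.77 MJ
Convert to kWh: 22161.77 / 3.6
Useful energy = 6156.05 kWh

6156.05


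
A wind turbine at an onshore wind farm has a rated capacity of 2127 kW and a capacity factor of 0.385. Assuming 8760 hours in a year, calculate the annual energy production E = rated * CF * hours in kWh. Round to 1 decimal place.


Annual energy = rated_kW * capacity_factor * hours_per_year
Given: P_rated = 2127 kW, CF = 0.385, hours = 8760
E = 2127 * 0.385 * 8760
E = 7173520.2 kWh

7173520.2


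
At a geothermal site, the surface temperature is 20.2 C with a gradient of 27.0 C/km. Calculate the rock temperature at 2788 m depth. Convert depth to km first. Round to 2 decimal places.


Convert depth to km: 2788 / 1000 = 2.788 km
Temperature increase = gradient * depth_km = 27.0 * 2.788 = 75.28 C
Temperature at depth = T_surface + delta_T = 20.2 + 75.28
T = 95.48 C

95.48


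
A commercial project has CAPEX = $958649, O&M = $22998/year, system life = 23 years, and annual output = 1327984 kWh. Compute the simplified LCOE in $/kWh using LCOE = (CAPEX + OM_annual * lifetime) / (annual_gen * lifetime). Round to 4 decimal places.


Total cost = CAPEX + OM * lifetime = 958649 + 22998 * 23 = 958649 + 528954 = 1487603
Total generation = annual * lifetime = 1327984 * 23 = 30543632 kWh
LCOE = 1487603 / 30543632
LCOE = 0.0487 $/kWh

0.0487


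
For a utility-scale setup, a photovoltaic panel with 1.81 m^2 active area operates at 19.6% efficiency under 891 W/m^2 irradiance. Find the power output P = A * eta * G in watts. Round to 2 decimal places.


Use the solar power formula P = A * eta * G.
Given: A = 1.81 m^2, eta = 0.196, G = 891 W/m^2
P = 1.81 * 0.196 * 891
P = 316.09 W

316.09


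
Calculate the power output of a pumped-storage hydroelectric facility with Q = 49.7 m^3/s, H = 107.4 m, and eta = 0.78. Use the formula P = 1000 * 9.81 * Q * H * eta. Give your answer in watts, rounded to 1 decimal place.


Apply the hydropower formula P = rho * g * Q * H * eta
rho * g = 1000 * 9.81 = 9810.0
P = 9810.0 * 49.7 * 107.4 * 0.78
P = 40843625.0 W

40843625.0


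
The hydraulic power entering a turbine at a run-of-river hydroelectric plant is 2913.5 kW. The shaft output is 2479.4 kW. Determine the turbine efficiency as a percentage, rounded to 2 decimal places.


Turbine efficiency = (output power / input power) * 100
eta = (2479.4 / 2913.5) * 100
eta = 85.10%

85.10


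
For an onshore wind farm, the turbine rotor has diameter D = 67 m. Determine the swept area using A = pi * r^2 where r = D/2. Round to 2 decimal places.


Compute the rotor radius:
  r = D / 2 = 67 / 2 = 33.5 m
Calculate swept area:
  A = pi * r^2 = pi * 33.5^2
  A = 3525.65 m^2

3525.65


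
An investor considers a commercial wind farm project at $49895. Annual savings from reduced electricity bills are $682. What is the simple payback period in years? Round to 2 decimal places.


Simple payback period = initial cost / annual savings
Payback = 49895 / 682
Payback = 73.16 years

73.16


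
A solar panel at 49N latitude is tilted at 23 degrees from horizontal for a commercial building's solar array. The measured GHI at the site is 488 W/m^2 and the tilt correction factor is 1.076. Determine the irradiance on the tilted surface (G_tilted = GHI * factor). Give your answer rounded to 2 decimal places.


Identify the given values:
  GHI = 488 W/m^2, tilt correction factor = 1.076
Apply the formula G_tilted = GHI * factor:
  G_tilted = 488 * 1.076
  G_tilted = 525.09 W/m^2

525.09


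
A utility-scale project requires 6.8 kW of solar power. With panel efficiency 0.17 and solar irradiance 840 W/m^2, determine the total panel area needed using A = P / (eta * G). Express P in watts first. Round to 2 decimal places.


Convert target power to watts: P = 6.8 * 1000 = 6800.0 W
Compute denominator: eta * G = 0.17 * 840 = 142.8
Required area A = P / (eta * G) = 6800.0 / 142.8
A = 47.62 m^2

47.62


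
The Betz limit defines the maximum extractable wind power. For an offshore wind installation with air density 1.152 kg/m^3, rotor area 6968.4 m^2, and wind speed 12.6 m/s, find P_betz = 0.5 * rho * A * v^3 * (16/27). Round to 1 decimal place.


The Betz coefficient Cp_max = 16/27 = 0.5926
v^3 = 12.6^3 = 2000.376
P_betz = 0.5 * rho * A * v^3 * Cp_max
P_betz = 0.5 * 1.152 * 6968.4 * 2000.376 * 0.5926
P_betz = 4757988.7 W

4757988.7


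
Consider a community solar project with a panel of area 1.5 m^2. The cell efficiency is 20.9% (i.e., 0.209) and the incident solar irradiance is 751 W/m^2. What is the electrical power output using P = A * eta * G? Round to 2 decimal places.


Use the solar power formula P = A * eta * G.
Given: A = 1.5 m^2, eta = 0.209, G = 751 W/m^2
P = 1.5 * 0.209 * 751
P = 235.44 W

235.44


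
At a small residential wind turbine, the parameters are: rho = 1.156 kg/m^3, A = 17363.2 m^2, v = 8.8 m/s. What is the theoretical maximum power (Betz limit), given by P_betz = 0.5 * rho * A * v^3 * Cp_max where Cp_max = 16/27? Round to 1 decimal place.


The Betz coefficient Cp_max = 16/27 = 0.5926
v^3 = 8.8^3 = 681.472
P_betz = 0.5 * rho * A * v^3 * Cp_max
P_betz = 0.5 * 1.156 * 17363.2 * 681.472 * 0.5926
P_betz = 4052862.2 W

4052862.2


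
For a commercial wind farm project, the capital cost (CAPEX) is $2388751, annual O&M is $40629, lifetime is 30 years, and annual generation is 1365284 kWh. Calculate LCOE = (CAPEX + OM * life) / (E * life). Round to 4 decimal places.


Total cost = CAPEX + OM * lifetime = 2388751 + 40629 * 30 = 2388751 + 1218870 = 3607621
Total generation = annual * lifetime = 1365284 * 30 = 40958520 kWh
LCOE = 3607621 / 40958520
LCOE = 0.0881 $/kWh

0.0881


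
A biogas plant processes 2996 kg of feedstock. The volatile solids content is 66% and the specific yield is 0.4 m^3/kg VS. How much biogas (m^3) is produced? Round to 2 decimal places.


Compute volatile solids:
  VS = mass * VS_fraction = 2996 * 0.66 = 1977.36 kg
Calculate biogas volume:
  Biogas = VS * specific_yield = 1977.36 * 0.4
  Biogas = 790.94 m^3

790.94


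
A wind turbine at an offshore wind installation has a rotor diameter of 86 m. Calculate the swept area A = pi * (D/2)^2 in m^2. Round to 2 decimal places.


Compute the rotor radius:
  r = D / 2 = 86 / 2 = 43.0 m
Calculate swept area:
  A = pi * r^2 = pi * 43.0^2
  A = 5808.80 m^2

5808.80


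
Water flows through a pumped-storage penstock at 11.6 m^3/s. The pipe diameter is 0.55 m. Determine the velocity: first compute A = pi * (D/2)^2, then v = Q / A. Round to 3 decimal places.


Compute pipe cross-sectional area:
  A = pi * (D/2)^2 = pi * (0.55/2)^2 = 0.2376 m^2
Calculate velocity:
  v = Q / A = 11.6 / 0.2376
  v = 48.825 m/s

48.825


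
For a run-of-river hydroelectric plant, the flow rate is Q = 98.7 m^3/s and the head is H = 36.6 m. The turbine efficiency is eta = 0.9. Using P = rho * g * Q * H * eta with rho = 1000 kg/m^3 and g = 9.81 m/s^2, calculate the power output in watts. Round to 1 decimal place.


Apply the hydropower formula P = rho * g * Q * H * eta
rho * g = 1000 * 9.81 = 9810.0
P = 9810.0 * 98.7 * 36.6 * 0.9
P = 31894056.2 W

31894056.2


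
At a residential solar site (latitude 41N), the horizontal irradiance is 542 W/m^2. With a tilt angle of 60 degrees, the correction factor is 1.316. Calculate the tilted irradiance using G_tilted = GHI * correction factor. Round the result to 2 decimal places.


Identify the given values:
  GHI = 542 W/m^2, tilt correction factor = 1.316
Apply the formula G_tilted = GHI * factor:
  G_tilted = 542 * 1.316
  G_tilted = 713.27 W/m^2

713.27


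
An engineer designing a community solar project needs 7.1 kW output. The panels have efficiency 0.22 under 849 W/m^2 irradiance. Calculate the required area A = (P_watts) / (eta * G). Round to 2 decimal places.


Convert target power to watts: P = 7.1 * 1000 = 7100.0 W
Compute denominator: eta * G = 0.22 * 849 = 186.78
Required area A = P / (eta * G) = 7100.0 / 186.78
A = 38.01 m^2

38.01


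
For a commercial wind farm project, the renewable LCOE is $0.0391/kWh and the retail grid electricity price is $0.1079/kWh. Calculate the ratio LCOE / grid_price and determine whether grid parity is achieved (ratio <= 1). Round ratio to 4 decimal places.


Compare LCOE to grid price:
  LCOE = $0.0391/kWh, Grid price = $0.1079/kWh
  Ratio = LCOE / grid_price = 0.0391 / 0.1079 = 0.3624
  Grid parity achieved (ratio <= 1)? yes

0.3624


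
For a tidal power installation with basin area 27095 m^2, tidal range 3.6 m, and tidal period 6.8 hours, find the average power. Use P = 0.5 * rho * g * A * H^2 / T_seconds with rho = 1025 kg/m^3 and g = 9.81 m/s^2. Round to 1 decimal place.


Convert period to seconds: T = 6.8 * 3600 = 24480.0 s
H^2 = 3.6^2 = 12.96
P = 0.5 * rho * g * A * H^2 / T
P = 0.5 * 1025 * 9.81 * 27095 * 12.96 / 24480.0
P = 72118.3 W

72118.3


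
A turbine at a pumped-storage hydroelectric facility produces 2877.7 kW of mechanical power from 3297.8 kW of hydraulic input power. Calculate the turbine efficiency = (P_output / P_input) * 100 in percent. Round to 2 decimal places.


Turbine efficiency = (output power / input power) * 100
eta = (2877.7 / 3297.8) * 100
eta = 87.26%

87.26


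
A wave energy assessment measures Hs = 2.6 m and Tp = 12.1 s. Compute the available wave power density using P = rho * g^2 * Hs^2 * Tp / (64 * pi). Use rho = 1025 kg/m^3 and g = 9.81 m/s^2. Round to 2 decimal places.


Apply wave power formula:
  g^2 = 9.81^2 = 96.2361
  Hs^2 = 2.6^2 = 6.76
  Numerator = rho * g^2 * Hs^2 * Tp = 1025 * 96.2361 * 6.76 * 12.1 = 8068521.24
  Denominator = 64 * pi = 201.0619
  P = 8068521.24 / 201.0619 = 40129.53 W/m

40129.53


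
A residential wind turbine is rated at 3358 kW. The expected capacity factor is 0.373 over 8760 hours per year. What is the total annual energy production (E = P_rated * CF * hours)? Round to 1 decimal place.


Annual energy = rated_kW * capacity_factor * hours_per_year
Given: P_rated = 3358 kW, CF = 0.373, hours = 8760
E = 3358 * 0.373 * 8760
E = 10972197.8 kWh

10972197.8


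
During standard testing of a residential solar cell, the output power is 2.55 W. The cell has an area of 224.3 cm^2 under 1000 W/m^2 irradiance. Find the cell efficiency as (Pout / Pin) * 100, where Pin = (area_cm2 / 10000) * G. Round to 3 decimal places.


First compute the input power:
  Pin = area_cm2 / 10000 * G = 224.3 / 10000 * 1000 = 22.43 W
Then compute efficiency:
  Efficiency = (Pout / Pin) * 100 = (2.55 / 22.43) * 100
  Efficiency = 11.369%

11.369


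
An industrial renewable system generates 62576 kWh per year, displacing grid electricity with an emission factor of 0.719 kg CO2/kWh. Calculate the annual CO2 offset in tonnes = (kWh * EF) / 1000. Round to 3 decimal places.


CO2 offset in kg = generation * emission_factor
CO2 offset = 62576 * 0.719 = 44992.14 kg
Convert to tonnes:
  CO2 offset = 44992.14 / 1000 = 44.992 tonnes

44.992


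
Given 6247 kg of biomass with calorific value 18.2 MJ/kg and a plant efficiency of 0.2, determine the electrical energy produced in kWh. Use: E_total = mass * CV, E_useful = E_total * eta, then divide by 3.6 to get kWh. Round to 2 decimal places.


Total energy = mass * CV = 6247 * 18.2 = 113695.4 MJ
Useful energy = total * eta = 113695.4 * 0.2 = 22739.08 MJ
Convert to kWh: 22739.08 / 3.6
Useful energy = 6316.41 kWh

6316.41


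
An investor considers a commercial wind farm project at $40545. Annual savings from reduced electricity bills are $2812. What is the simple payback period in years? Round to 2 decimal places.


Simple payback period = initial cost / annual savings
Payback = 40545 / 2812
Payback = 14.42 years

14.42


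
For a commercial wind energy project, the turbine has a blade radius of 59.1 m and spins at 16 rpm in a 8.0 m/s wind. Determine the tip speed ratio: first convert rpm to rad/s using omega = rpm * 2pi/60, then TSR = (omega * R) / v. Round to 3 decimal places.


Convert rotational speed to rad/s:
  omega = 16 * 2 * pi / 60 = 1.6755 rad/s
Compute tip speed:
  v_tip = omega * R = 1.6755 * 59.1 = 99.023 m/s
Tip speed ratio:
  TSR = v_tip / v_wind = 99.023 / 8.0 = 12.378

12.378


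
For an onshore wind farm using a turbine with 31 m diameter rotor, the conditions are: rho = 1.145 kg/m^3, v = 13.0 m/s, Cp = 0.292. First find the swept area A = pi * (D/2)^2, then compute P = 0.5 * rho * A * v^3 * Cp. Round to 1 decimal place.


Step 1 -- Compute swept area:
  A = pi * (D/2)^2 = pi * (31/2)^2 = 754.77 m^2
Step 2 -- Apply wind power equation:
  P = 0.5 * rho * A * v^3 * Cp
  v^3 = 13.0^3 = 2197.0
  P = 0.5 * 1.145 * 754.77 * 2197.0 * 0.292
  P = 277205.4 W

277205.4


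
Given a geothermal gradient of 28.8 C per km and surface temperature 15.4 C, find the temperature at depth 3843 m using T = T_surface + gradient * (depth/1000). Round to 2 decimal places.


Convert depth to km: 3843 / 1000 = 3.843 km
Temperature increase = gradient * depth_km = 28.8 * 3.843 = 110.68 C
Temperature at depth = T_surface + delta_T = 15.4 + 110.68
T = 126.08 C

126.08


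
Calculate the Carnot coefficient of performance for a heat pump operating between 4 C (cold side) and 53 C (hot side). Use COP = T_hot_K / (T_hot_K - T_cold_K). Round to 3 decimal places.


Convert to Kelvin:
  T_hot = 53 + 273.15 = 326.15 K
  T_cold = 4 + 273.15 = 277.15 K
Apply Carnot COP formula:
  COP = T_hot_K / (T_hot_K - T_cold_K) = 326.15 / 49.0
  COP = 6.656

6.656


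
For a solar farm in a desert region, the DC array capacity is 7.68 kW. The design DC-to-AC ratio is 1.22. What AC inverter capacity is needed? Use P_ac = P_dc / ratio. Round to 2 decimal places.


The inverter AC capacity is determined by the DC/AC ratio.
Given: P_dc = 7.68 kW, DC/AC ratio = 1.22
P_ac = P_dc / ratio = 7.68 / 1.22
P_ac = 6.30 kW

6.30


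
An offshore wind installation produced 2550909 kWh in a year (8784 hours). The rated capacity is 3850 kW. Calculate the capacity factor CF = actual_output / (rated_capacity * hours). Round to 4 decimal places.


Capacity factor = actual output / maximum possible output
Maximum possible = rated * hours = 3850 * 8784 = 33818400 kWh
CF = 2550909 / 33818400
CF = 0.0754

0.0754


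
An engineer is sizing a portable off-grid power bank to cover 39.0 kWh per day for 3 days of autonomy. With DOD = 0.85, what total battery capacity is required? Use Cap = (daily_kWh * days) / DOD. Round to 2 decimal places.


Total energy needed = daily * days = 39.0 * 3 = 117.0 kWh
Account for depth of discharge:
  Cap = total_energy / DOD = 117.0 / 0.85
  Cap = 137.65 kWh

137.65


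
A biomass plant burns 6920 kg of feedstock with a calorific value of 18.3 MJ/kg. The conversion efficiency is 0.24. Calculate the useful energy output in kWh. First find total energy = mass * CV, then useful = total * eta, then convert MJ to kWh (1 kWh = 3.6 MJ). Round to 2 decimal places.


Total energy = mass * CV = 6920 * 18.3 = 126636.0 MJ
Useful energy = total * eta = 126636.0 * 0.24 = 30392.64 MJ
Convert to kWh: 30392.64 / 3.6
Useful energy = 8442.40 kWh

8442.40


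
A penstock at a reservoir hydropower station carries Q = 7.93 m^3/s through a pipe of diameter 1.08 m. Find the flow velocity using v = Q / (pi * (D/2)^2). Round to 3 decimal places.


Compute pipe cross-sectional area:
  A = pi * (D/2)^2 = pi * (1.08/2)^2 = 0.9161 m^2
Calculate velocity:
  v = Q / A = 7.93 / 0.9161
  v = 8.656 m/s

8.656


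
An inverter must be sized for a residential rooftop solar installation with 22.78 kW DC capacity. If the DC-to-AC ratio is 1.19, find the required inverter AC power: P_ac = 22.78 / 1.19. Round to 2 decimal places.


The inverter AC capacity is determined by the DC/AC ratio.
Given: P_dc = 22.78 kW, DC/AC ratio = 1.19
P_ac = P_dc / ratio = 22.78 / 1.19
P_ac = 19.14 kW

19.14


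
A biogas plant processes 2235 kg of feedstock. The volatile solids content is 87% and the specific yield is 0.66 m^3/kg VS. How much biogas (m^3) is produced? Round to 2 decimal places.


Compute volatile solids:
  VS = mass * VS_fraction = 2235 * 0.87 = 1944.45 kg
Calculate biogas volume:
  Biogas = VS * specific_yield = 1944.45 * 0.66
  Biogas = 1283.34 m^3

1283.34


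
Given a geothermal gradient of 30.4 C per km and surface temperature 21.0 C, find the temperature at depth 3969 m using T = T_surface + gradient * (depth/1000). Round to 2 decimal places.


Convert depth to km: 3969 / 1000 = 3.969 km
Temperature increase = gradient * depth_km = 30.4 * 3.969 = 120.66 C
Temperature at depth = T_surface + delta_T = 21.0 + 120.66
T = 141.66 C

141.66


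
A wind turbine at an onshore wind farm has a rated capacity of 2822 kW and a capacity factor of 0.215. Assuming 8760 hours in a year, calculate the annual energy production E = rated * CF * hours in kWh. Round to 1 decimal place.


Annual energy = rated_kW * capacity_factor * hours_per_year
Given: P_rated = 2822 kW, CF = 0.215, hours = 8760
E = 2822 * 0.215 * 8760
E = 5314954.8 kWh

5314954.8


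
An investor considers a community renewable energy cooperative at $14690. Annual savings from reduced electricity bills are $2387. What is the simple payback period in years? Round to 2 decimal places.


Simple payback period = initial cost / annual savings
Payback = 14690 / 2387
Payback = 6.15 years

6.15


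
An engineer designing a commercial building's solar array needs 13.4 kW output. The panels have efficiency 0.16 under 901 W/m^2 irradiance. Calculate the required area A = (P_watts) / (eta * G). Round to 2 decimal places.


Convert target power to watts: P = 13.4 * 1000 = 13400.0 W
Compute denominator: eta * G = 0.16 * 901 = 144.16
Required area A = P / (eta * G) = 13400.0 / 144.16
A = 92.95 m^2

92.95


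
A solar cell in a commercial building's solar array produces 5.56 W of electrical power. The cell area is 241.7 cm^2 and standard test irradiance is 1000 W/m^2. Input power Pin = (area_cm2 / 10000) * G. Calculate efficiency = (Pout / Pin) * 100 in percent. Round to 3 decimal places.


First compute the input power:
  Pin = area_cm2 / 10000 * G = 241.7 / 10000 * 1000 = 24.17 W
Then compute efficiency:
  Efficiency = (Pout / Pin) * 100 = (5.56 / 24.17) * 100
  Efficiency = 23.004%

23.004


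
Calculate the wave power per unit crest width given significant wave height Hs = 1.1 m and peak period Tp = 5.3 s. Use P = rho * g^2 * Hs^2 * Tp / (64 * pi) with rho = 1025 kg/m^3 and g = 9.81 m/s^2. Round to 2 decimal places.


Apply wave power formula:
  g^2 = 9.81^2 = 96.2361
  Hs^2 = 1.1^2 = 1.21
  Numerator = rho * g^2 * Hs^2 * Tp = 1025 * 96.2361 * 1.21 * 5.3 = 632591.16
  Denominator = 64 * pi = 201.0619
  P = 632591.16 / 201.0619 = 3146.25 W/m

3146.25


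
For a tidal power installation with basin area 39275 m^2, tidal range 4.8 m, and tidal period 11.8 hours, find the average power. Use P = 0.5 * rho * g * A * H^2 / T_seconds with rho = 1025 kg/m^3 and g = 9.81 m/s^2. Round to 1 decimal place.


Convert period to seconds: T = 11.8 * 3600 = 42480.0 s
H^2 = 4.8^2 = 23.04
P = 0.5 * rho * g * A * H^2 / T
P = 0.5 * 1025 * 9.81 * 39275 * 23.04 / 42480.0
P = 107096.9 W

107096.9


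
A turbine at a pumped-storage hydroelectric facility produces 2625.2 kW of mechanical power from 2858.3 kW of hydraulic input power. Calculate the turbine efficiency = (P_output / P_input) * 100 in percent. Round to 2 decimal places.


Turbine efficiency = (output power / input power) * 100
eta = (2625.2 / 2858.3) * 100
eta = 91.84%

91.84


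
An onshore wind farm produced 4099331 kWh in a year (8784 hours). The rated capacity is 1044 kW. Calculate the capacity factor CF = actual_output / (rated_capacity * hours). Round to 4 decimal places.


Capacity factor = actual output / maximum possible output
Maximum possible = rated * hours = 1044 * 8784 = 9170496 kWh
CF = 4099331 / 9170496
CF = 0.4470

0.4470


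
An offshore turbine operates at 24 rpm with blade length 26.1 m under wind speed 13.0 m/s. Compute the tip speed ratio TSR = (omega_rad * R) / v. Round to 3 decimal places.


Convert rotational speed to rad/s:
  omega = 24 * 2 * pi / 60 = 2.5133 rad/s
Compute tip speed:
  v_tip = omega * R = 2.5133 * 26.1 = 65.596 m/s
Tip speed ratio:
  TSR = v_tip / v_wind = 65.596 / 13.0 = 5.046

5.046


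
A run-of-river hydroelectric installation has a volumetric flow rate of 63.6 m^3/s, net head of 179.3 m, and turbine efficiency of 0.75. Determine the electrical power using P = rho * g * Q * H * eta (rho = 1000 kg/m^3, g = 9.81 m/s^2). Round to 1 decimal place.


Apply the hydropower formula P = rho * g * Q * H * eta
rho * g = 1000 * 9.81 = 9810.0
P = 9810.0 * 63.6 * 179.3 * 0.75
P = 83901104.1 W

83901104.1


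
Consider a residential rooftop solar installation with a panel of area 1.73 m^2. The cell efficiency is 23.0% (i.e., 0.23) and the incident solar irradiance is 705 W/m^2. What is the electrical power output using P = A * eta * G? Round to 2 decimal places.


Use the solar power formula P = A * eta * G.
Given: A = 1.73 m^2, eta = 0.23, G = 705 W/m^2
P = 1.73 * 0.23 * 705
P = 280.52 W

280.52


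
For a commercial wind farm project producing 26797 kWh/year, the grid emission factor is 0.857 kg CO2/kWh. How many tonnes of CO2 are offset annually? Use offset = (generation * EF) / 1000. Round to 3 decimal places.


CO2 offset in kg = generation * emission_factor
CO2 offset = 26797 * 0.857 = 22965.03 kg
Convert to tonnes:
  CO2 offset = 22965.03 / 1000 = 22.965 tonnes

22.965


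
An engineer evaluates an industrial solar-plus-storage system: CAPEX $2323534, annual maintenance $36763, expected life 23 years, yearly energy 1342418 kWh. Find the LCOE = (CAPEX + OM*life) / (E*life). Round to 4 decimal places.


Total cost = CAPEX + OM * lifetime = 2323534 + 36763 * 23 = 2323534 + 845549 = 3169083
Total generation = annual * lifetime = 1342418 * 23 = 30875614 kWh
LCOE = 3169083 / 30875614
LCOE = 0.1026 $/kWh

0.1026


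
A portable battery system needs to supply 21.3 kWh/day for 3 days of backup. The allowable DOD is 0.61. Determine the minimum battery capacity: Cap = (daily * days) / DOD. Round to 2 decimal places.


Total energy needed = daily * days = 21.3 * 3 = 63.9 kWh
Account for depth of discharge:
  Cap = total_energy / DOD = 63.9 / 0.61
  Cap = 104.75 kWh

104.75


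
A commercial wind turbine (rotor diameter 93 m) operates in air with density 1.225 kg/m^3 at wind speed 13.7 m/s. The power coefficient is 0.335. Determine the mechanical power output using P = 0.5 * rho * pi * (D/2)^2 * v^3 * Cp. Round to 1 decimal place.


Step 1 -- Compute swept area:
  A = pi * (D/2)^2 = pi * (93/2)^2 = 6792.91 m^2
Step 2 -- Apply wind power equation:
  P = 0.5 * rho * A * v^3 * Cp
  v^3 = 13.7^3 = 2571.353
  P = 0.5 * 1.225 * 6792.91 * 2571.353 * 0.335
  P = 3584003.1 W

3584003.1


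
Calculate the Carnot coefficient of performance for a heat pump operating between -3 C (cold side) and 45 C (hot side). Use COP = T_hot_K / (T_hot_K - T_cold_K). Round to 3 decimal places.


Convert to Kelvin:
  T_hot = 45 + 273.15 = 318.15 K
  T_cold = -3 + 273.15 = 270.15 K
Apply Carnot COP formula:
  COP = T_hot_K / (T_hot_K - T_cold_K) = 318.15 / 48.0
  COP = 6.628

6.628


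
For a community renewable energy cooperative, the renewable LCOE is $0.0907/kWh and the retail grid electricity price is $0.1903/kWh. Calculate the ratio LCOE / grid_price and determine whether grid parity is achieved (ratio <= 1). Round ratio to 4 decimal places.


Compare LCOE to grid price:
  LCOE = $0.0907/kWh, Grid price = $0.1903/kWh
  Ratio = LCOE / grid_price = 0.0907 / 0.1903 = 0.4766
  Grid parity achieved (ratio <= 1)? yes

0.4766


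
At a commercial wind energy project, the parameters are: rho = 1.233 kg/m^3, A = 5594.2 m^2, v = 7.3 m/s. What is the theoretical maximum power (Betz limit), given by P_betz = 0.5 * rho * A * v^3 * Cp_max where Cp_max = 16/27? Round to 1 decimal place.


The Betz coefficient Cp_max = 16/27 = 0.5926
v^3 = 7.3^3 = 389.017
P_betz = 0.5 * rho * A * v^3 * Cp_max
P_betz = 0.5 * 1.233 * 5594.2 * 389.017 * 0.5926
P_betz = 795052.6 W

795052.6
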